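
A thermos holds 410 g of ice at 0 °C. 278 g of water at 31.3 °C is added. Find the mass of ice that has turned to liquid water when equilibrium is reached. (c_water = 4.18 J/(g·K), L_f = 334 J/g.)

m_melted ≈ 109 g

Cooling the water to 0 °C releases 278·4.18·31.3 = 36372 J.
To melt every bit of ice: 410·334 = 136940 J.
Since 36372 < 136940 J, not all the ice melts; equilibrium is at 0 °C.
Mass melted = 36372/334 ≈ 108.9 g.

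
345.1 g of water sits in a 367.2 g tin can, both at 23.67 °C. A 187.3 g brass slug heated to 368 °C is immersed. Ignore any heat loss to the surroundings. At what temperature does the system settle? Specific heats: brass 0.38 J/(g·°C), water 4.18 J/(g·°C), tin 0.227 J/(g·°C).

T_f ≈ 39.0 °C

Setting the total heat transfer to zero:
187.3*0.38*(T − 368) + 345.1*4.18*(T − 23.67) + 367.2*0.227*(T − 23.67) = 0
(71.17 + 1442.5 + 83.35) T = 71.17*368 + 1442.5*23.67 + 83.35*23.67
T ≈ 39.02 °C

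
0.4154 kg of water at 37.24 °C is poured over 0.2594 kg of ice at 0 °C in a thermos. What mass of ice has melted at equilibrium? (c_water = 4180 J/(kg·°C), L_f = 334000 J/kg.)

m_melted ≈ 0.194 kg

Cooling the water to 0 °C releases 0.4154×4180×37.24 = 64662 J.
To melt every bit of ice: 0.2594×334000 = 86640 J.
That's not enough to melt it all — equilibrium is at 0 °C with ice remaining.
m_melted×334000 = 64662  ⇒  m_melted ≈ 0.1936 kg.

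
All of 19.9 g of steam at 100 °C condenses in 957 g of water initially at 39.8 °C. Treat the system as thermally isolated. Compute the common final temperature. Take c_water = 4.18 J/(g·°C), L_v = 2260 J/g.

T_f ≈ 52.0 °C

Let T be the final temperature. ΣQ_i = 0:
latent heat released on condensation: 19.9×2260 = 44974; condensate cools 100→T: 19.9×4.18×(T − 100) = 83.18(T − 100); water warms: 957×4.18×(T − 39.8) = 4000.3(T − 39.8)
4083.4 T = 44974 + 8318.2 + 159210 = 212503
T ≈ 52.04 °C, under the boiling point, so the assumption holds.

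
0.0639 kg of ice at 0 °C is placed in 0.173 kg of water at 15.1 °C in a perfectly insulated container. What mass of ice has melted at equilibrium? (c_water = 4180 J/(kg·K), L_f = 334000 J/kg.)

Cooling the water to 0 °C releases 0.173×4180×15.1 = 10919 J.
To melt every bit of ice: 0.0639×334000 = 21343 J.
Since 10919 < 21343 J, not all the ice melts; equilibrium is at 0 °C.
m_melted×334000 = 10919  ⇒  m_melted ≈ 0.03269 kg.

m_melted ≈ 0.0327 kg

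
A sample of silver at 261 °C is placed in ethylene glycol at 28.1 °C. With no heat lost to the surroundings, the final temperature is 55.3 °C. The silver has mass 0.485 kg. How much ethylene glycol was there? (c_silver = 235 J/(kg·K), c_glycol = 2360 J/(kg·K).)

m ≈ 0.365 kg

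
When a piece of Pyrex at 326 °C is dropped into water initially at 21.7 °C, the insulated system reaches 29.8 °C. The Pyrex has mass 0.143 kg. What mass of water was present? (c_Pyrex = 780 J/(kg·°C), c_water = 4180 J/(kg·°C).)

Let T be the final temperature. ΣQ_i = 0:
0.143×780×(29.8 − 326) + m×4180×(29.8 − 21.7) = 0
33858 m = 33038
m = 33038/33858 ≈ 0.9758 kg

m ≈ 0.976 kg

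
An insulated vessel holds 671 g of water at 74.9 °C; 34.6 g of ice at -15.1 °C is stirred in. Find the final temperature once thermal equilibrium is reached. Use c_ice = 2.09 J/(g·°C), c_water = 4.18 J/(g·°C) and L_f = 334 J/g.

T_f ≈ 66.9 °C

Conservation of energy gives ΣQ = 0:
ice -15.1→0 °C: 34.6·2.09·15.1 = 1091.9
  latent heat to melt: 34.6·334 = 11556
  warm the meltwater: 144.63 T
  water cools: 671·4.18·(T − 74.9) = 2804.8(T − 74.9)
2949.4 T = 210078 − 12648 = 197430
T ≈ 66.94 °C. Since T > 0 °C, the all-ice-melts assumption holds.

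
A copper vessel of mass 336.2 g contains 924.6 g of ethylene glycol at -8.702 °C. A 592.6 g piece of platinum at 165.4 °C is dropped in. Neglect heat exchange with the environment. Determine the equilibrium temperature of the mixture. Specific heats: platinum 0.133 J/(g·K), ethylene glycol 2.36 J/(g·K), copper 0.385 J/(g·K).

T_f ≈ -3.0 °C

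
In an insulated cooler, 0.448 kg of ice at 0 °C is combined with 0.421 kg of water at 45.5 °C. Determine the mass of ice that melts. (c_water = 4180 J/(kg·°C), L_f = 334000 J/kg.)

m_melted ≈ 0.24 kg

Cooling the water to 0 °C releases 0.421·4180·45.5 = 80070 J.
To melt every bit of ice: 0.448·334000 = 149632 J.
Since 80070 < 149632 J, not all the ice melts; equilibrium is at 0 °C.
m_melted·334000 = 80070  ⇒  m_melted ≈ 0.2397 kg.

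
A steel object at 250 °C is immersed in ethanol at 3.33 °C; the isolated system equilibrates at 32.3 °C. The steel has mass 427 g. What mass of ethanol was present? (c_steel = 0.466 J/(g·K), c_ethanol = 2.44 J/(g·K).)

m ≈ 613 g

Heat gained plus heat lost sum to zero:
427·0.466·(32.3 − 250) + m·2.44·(32.3 − 3.33) = 0
70.69 m = 43318
m = 43318/70.69 ≈ 612.8 g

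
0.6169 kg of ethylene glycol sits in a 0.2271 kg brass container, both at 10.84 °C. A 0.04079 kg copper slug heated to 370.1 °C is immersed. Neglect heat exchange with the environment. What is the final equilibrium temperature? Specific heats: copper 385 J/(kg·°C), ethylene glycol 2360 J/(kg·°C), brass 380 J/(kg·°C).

T_f ≈ 14.5 °C

Conservation of energy gives ΣQ = 0:
0.04079·385·(T − 370.1) + 0.6169·2360·(T − 10.84) + 0.2271·380·(T − 10.84) = 0
15.7(T − 370.1) + 1455.9(T − 10.84) + 86.3(T − 10.84) = 0
(15.7 + 1455.9 + 86.3) T = 15.7·370.1 + 1455.9·10.84 + 86.3·10.84
T = 22529/1557.9 ≈ 14.46 °C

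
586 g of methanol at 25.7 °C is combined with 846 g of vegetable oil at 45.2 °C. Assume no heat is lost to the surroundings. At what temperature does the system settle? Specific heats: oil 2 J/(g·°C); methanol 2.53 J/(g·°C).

Heat lost by the oil equals heat gained by the methanol:
846*2*(45.2 − T) = 586*2.53*(T − 25.7)
1692(45.2 − T) = 1482.6(T − 25.7)
3174.6 T = 114581  ⇒  T ≈ 36.09 °C

T_f ≈ 36.1 °C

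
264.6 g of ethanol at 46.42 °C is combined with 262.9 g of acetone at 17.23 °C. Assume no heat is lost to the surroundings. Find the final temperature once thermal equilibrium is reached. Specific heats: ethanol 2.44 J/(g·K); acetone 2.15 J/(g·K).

Heat gained plus heat lost sum to zero:
264.6*2.44*(T − 46.42) + 262.9*2.15*(T − 17.23) = 0
1210.9 T = 39709
T = 39709/1210.9 ≈ 32.79 °C

T_f ≈ 32.8 °C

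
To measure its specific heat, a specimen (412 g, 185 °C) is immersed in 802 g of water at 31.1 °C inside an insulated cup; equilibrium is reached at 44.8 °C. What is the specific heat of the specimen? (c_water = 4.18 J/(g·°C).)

m_s c (T_s − T_f) = m_water c_water (T_f − T_0):
412×c×(185 − 44.8) = 802×4.18×(44.8 − 31.1)
57762 c = 45927  ⇒  c ≈ 0.7951 J/(g·°C)

c ≈ 0.795 J/(g·°C)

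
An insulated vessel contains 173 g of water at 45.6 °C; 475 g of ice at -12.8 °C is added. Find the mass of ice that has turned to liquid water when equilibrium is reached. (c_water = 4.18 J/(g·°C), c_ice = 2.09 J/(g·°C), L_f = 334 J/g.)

m_melted ≈ 60.7 g

Cooling the water to 0 °C releases 173·4.18·45.6 = 32975 J.
Of that, 475·2.09·12.8 = 12707 J goes to bring the ice to 0 °C, leaving 20268 J.
Fully melting the ice requires m_ice L_f = 475·334 = 158650 J.
Since 20268 < 158650 J, not all the ice melts; equilibrium is at 0 °C.
Mass melted = 20268/334 ≈ 60.68 g.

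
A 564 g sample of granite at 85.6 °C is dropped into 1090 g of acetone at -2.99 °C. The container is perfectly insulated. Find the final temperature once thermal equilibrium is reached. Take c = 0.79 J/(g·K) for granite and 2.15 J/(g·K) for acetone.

T_f ≈ 11.2 °C

With ΣQ=0 the equilibrium temperature is the m·c-weighted mean:
T_f = (445.56*85.6 + 2343.5*(-2.99)) / (445.56 + 2343.5)
    = 31133 / 2789.1 ≈ 11.16 °C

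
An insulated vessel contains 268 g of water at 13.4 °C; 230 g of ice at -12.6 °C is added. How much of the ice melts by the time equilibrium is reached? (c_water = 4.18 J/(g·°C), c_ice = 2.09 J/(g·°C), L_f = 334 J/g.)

Heat available from the water dropping to 0 °C: 268×4.18×13.4 = 15011 J.
Of that, 230×2.09×12.6 = 6056.8 J goes to bring the ice to 0 °C, leaving 8954.4 J.
Melting all 230 g of ice would need 230×334 = 76820 J.
Since 8954.4 < 76820 J, not all the ice melts; equilibrium is at 0 °C.
Mass melted = 8954.4/334 ≈ 26.81 g.

m_melted ≈ 26.8 g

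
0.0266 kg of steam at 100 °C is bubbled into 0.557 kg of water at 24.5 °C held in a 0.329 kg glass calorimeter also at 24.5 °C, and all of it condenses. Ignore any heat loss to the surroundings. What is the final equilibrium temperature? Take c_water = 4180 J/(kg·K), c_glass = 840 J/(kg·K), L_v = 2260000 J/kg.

T_f ≈ 49.7 °C

Setting the total heat transfer to zero:
latent heat released on condensation: 0.0266·2260000 = 60116
  condensate cools 100→T: 0.0266·4180·(T − 100) = 111.19(T − 100)
  water warms: 0.557·4180·(T − 24.5) = 2328.3(T − 24.5)
  glass cup: 0.329·840·(T − 24.5) = 276.36(T − 24.5)
2715.8 T = 60116 + 11119 + 63813 = 135048
T ≈ 49.73 °C — below 100 °C, confirming all the steam condensed.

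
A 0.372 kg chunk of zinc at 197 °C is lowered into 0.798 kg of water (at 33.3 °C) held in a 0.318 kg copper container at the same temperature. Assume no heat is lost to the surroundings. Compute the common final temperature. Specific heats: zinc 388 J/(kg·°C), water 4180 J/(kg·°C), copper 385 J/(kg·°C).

T_f ≈ 39.9 °C

Taking heat into each body as positive, Σ m c ΔT = 0:
0.372×388×(T − 197) + 0.798×4180×(T − 33.3) + 0.318×385×(T − 33.3) = 0
144.34(T − 197) + 3335.6(T − 33.3) + 122.43(T − 33.3) = 0
(144.34 + 3335.6 + 122.43) T = 144.34×197 + 3335.6×33.3 + 122.43×33.3
T ≈ 39.86 °C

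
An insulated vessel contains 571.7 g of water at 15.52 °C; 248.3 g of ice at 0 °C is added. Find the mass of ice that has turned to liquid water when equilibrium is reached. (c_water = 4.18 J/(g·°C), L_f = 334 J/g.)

m_melted ≈ 111 g

Heat available from the water dropping to 0 °C: 571.7·4.18·15.52 = 37088 J.
Melting all 248.3 g of ice would need 248.3·334 = 82932 J.
That's not enough to melt it all — equilibrium is at 0 °C with ice remaining.
Mass melted = 37088/334 ≈ 111 g.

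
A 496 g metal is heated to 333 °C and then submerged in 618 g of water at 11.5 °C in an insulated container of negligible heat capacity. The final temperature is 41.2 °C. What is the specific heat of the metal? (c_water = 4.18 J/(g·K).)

c ≈ 0.53 J/(g·K)

Taking heat into each body as positive, Σ m c ΔT = 0:
496×c×(41.2 − 333) + 618×4.18×(41.2 − 11.5) = 0
-144733 c = -76722
c = -76722/-144733 ≈ 0.5301 J/(g·K)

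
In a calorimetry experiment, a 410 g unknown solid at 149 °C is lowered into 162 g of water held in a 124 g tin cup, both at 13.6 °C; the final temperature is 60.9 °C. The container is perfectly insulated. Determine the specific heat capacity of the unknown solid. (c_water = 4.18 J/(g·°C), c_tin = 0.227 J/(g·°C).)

c ≈ 0.924 J/(g·°C)

Heat gained plus heat lost sum to zero:
410×c×(60.9 − 149) + 162×4.18×(60.9 − 13.6) + 124×0.227×(60.9 − 13.6) = 0
-36121 c = -33361
c = -33361/-36121 ≈ 0.9236 J/(g·°C)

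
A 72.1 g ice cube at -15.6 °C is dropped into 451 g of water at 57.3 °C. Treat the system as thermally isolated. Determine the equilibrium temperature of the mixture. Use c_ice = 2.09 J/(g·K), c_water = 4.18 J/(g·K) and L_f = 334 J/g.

T_f ≈ 37.3 °C

Net heat exchanged in the isolated system is zero:
warm ice to 0 °C: 72.1×2.09×(0 − (-15.6)) = 2350.7
  latent heat to melt: 72.1×334 = 24081
  meltwater 0→T: 72.1×4.18×T = 301.38 T
  water: 1885.2(T − 57.3)
2186.6 T = 108021 − 26432 = 81589
T ≈ 37.31 °C. Since T > 0 °C, the all-ice-melts assumption holds.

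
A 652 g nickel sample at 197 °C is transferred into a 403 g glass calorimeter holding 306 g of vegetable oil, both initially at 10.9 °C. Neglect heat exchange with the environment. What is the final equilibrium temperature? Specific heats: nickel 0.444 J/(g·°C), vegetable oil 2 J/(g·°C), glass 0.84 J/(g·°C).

T_f ≈ 54.3 °C

With ΣQ=0 the equilibrium temperature is the m·c-weighted mean:
T_f = (289.49×197 + 612×10.9 + 338.52×10.9) / (289.49 + 612 + 338.52)
    = 67390 / 1240 ≈ 54.35 °C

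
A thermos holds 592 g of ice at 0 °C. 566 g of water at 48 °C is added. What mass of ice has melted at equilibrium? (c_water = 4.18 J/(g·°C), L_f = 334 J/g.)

Heat available from the water dropping to 0 °C: 566×4.18×48 = 113562 J.
Fully melting the ice requires m_ice L_f = 592×334 = 197728 J.
Since 113562 < 197728 J, not all the ice melts; equilibrium is at 0 °C.
m_melt = 113562 / L_f = 340 g.

m_melted ≈ 340 g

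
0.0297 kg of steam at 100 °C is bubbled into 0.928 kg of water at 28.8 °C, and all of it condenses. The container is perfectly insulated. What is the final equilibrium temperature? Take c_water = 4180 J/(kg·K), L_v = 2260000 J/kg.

Energy conservation, ΣQ = 0:
latent heat released on condensation: 0.0297·2260000 = 67122; condensate cools 100→T: 0.0297·4180·(T − 100) = 124.15(T − 100); water warms: 0.928·4180·(T − 28.8) = 3879(T − 28.8)
4003.2 T = 67122 + 12415 + 111716 = 191253
T ≈ 47.78 °C, under the boiling point, so the assumption holds.

T_f ≈ 47.8 °C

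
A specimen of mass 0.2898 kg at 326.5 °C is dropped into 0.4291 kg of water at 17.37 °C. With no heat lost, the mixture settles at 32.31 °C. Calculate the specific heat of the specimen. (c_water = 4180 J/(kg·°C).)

m_s c (T_s − T_f) = m_water c_water (T_f − T_0):
0.2898×c×(326.5 − 32.31) = 0.4291×4180×(32.31 − 17.37)
85.26 c = 26797  ⇒  c ≈ 314.3 J/(kg·°C)

c ≈ 314 J/(kg·°C)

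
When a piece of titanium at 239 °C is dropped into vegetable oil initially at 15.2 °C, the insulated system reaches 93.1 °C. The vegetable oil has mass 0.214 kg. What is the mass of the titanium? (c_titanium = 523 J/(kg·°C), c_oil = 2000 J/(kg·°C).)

|Q_titanium| = |Q_oil|:
m·523·(239 − 93.1) = 0.214·2000·(93.1 − 15.2)
76306 m = 33341  ⇒  m ≈ 0.4369 kg

m ≈ 0.437 kg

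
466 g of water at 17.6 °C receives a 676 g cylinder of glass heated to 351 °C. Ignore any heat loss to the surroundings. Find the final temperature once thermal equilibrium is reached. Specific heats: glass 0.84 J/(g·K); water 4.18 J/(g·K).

T_f ≈ 92.9 °C

Let T be the final temperature. ΣQ_i = 0:
676×0.84×(T − 351) + 466×4.18×(T − 17.6) = 0
2515.7 T = 233595
T ≈ 92.85 °C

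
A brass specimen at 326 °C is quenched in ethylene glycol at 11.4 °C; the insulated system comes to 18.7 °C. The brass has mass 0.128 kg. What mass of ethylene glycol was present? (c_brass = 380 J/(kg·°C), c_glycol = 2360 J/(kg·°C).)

|Q_brass| = |Q_glycol|:
0.128×380×(326 − 18.7) = m×2360×(18.7 − 11.4)
17228 m = 14947  ⇒  m ≈ 0.8676 kg

m ≈ 0.868 kg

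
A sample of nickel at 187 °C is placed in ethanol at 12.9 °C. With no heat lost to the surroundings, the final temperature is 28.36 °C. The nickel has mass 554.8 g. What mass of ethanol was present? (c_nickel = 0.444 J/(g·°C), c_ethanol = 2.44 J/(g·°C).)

Heat lost by the nickel = heat gained by the ethanol:
554.8·0.444·(187 − 28.36) = m·2.44·(28.36 − 12.9)
37.72 m = 39078  ⇒  m ≈ 1036 g

m ≈ 1040 g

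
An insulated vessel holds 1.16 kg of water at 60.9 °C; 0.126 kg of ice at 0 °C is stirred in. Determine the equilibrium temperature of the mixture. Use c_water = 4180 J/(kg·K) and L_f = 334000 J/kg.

T_f ≈ 47.1 °C

Setting the total heat transfer to zero:
latent heat to melt: 0.126·334000 = 42084
  meltwater 0→T: 0.126·4180·T = 526.68 T
  water: 4848.8(T − 60.9)
5375.5 T = 295292 − 42084 = 253208
T ≈ 47.10 °C — above 0 °C, consistent with complete melting.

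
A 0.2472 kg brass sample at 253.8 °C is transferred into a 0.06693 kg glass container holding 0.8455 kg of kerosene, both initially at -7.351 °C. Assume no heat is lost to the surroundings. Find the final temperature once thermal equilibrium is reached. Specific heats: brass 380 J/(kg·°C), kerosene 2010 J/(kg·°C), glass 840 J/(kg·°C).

With ΣQ=0 the equilibrium temperature is the m·c-weighted mean:
T_f = (93.94·253.8 + 1699.5·(-7.351) + 56.22·(-7.351)) / (93.94 + 1699.5 + 56.22)
    = 10935 / 1849.6 ≈ 5.91 °C

T_f ≈ 5.9 °C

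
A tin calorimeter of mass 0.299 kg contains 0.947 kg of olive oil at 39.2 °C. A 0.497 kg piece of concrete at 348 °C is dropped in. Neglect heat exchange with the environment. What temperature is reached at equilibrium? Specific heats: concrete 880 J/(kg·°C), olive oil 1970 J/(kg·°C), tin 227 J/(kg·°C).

T_f ≈ 96.2 °C

Conservation of energy gives ΣQ = 0:
0.497*880*(T − 348) + 0.947*1970*(T − 39.2) + 0.299*227*(T − 39.2) = 0
437.36(T − 348) + 1865.6(T − 39.2) + 67.87(T − 39.2) = 0
(437.36 + 1865.6 + 67.87) T = 437.36*348 + 1865.6*39.2 + 67.87*39.2
T = 227993 / 2370.8 = 96.2 °C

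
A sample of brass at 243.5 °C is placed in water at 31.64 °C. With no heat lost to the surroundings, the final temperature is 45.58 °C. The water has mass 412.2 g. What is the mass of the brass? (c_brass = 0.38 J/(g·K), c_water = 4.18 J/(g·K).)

|Q_brass| = |Q_water|:
m·0.38·(243.5 − 45.58) = 412.2·4.18·(45.58 − 31.64)
75.21 m = 24019  ⇒  m ≈ 319.4 g

m ≈ 319 g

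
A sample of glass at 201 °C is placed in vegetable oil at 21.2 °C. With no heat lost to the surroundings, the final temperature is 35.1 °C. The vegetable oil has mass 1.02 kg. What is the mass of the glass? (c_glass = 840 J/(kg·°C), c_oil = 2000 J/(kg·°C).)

m ≈ 0.203 kg

Heat lost by the glass = heat gained by the oil:
m×840×(201 − 35.1) = 1.02×2000×(35.1 − 21.2)
139356 m = 28356  ⇒  m ≈ 0.2035 kg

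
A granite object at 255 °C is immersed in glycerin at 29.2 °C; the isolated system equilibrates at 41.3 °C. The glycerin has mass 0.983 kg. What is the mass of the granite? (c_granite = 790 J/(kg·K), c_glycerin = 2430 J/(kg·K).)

Heat lost by the granite = heat gained by the glycerin:
m×790×(255 − 41.3) = 0.983×2430×(41.3 − 29.2)
168823 m = 28903  ⇒  m ≈ 0.1712 kg

m ≈ 0.171 kg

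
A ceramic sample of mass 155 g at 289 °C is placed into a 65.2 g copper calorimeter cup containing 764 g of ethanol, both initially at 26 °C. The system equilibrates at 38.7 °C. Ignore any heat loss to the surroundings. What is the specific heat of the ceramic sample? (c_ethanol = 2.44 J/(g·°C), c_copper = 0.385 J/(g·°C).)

c ≈ 0.618 J/(g·°C)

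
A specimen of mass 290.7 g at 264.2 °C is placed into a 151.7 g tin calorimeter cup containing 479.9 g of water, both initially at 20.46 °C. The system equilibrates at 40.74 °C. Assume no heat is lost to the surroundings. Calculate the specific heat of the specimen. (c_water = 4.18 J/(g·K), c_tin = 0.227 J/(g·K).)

c ≈ 0.637 J/(g·K)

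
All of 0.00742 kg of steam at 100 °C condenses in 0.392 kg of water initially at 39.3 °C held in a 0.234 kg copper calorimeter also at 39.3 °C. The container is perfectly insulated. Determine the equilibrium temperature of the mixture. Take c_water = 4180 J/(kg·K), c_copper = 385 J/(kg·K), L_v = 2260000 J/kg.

Conservation of energy gives ΣQ = 0:
latent heat released on condensation: 0.00742×2260000 = 16769; condensate cools 100→T: 0.00742×4180×(T − 100) = 31.02(T − 100); original water: 1638.6(T − 39.3); cup: 90.09(T − 39.3)
1759.7 T = 16769 + 3101.6 + 67936 = 87807
T ≈ 49.90 °C, under the boiling point, so the assumption holds.

T_f ≈ 49.9 °C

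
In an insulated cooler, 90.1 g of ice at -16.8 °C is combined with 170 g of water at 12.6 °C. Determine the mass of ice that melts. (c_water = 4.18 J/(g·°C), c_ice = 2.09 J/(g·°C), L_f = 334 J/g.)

m_melted ≈ 17.3 g

Water can give up m c ΔT = 170·4.18·12.6 = 8953.6 J before reaching 0 °C.
Warming the ice to 0 °C takes 90.1·2.09·16.8 = 3163.6 J, leaving 5790 J for melting.
Fully melting the ice requires m_ice L_f = 90.1·334 = 30093 J.
That's not enough to melt it all — equilibrium is at 0 °C with ice remaining.
m_melt = 5790 / L_f = 17.34 g.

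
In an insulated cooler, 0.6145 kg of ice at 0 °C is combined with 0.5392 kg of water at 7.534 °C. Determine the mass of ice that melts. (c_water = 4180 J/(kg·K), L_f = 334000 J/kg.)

m_melted ≈ 0.0508 kg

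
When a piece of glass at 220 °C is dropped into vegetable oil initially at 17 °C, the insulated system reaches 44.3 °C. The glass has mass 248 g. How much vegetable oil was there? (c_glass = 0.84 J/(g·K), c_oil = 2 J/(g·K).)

m ≈ 670 g

Let T be the final temperature. ΣQ_i = 0:
248×0.84×(44.3 − 220) + m×2×(44.3 − 17) = 0
54.6 m = 36602
m = 36602/54.6 ≈ 670.4 g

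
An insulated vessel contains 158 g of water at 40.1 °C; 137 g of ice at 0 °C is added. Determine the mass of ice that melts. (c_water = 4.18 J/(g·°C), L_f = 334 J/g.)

m_melted ≈ 79.3 g

Heat available from the water dropping to 0 °C: 158·4.18·40.1 = 26484 J.
To melt every bit of ice: 137·334 = 45758 J.
26484 J < 45758 J, so only part of the ice melts and the system sits at 0 °C.
m_melted·334 = 26484  ⇒  m_melted ≈ 79.29 g.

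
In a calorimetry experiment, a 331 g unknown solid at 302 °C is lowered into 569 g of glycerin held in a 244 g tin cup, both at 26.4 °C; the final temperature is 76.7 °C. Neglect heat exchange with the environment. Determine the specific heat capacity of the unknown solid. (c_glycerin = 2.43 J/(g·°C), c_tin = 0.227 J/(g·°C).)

Taking heat into each body as positive, Σ m c ΔT = 0:
331×c×(76.7 − 302) + 569×2.43×(76.7 − 26.4) + 244×0.227×(76.7 − 26.4) = 0
-74574 c = -72334
c = -72334/-74574 ≈ 0.97 J/(g·°C)

c ≈ 0.97 J/(g·°C)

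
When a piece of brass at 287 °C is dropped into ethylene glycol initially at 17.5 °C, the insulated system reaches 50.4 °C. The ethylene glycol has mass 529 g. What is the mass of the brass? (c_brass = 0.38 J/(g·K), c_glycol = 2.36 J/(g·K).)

m ≈ 457 g

|Q_brass| = |Q_glycol|:
m·0.38·(287 − 50.4) = 529·2.36·(50.4 − 17.5)
89.91 m = 41074  ⇒  m ≈ 456.8 g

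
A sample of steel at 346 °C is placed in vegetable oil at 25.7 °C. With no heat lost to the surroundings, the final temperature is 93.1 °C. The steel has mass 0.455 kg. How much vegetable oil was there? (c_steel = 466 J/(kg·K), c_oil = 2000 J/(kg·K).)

m ≈ 0.398 kg

|Q_steel| = |Q_oil|:
0.455·466·(346 − 93.1) = m·2000·(93.1 − 25.7)
134800 m = 53622  ⇒  m ≈ 0.3978 kg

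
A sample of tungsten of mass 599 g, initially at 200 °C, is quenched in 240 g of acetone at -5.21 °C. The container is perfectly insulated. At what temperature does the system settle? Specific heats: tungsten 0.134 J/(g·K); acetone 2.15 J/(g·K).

Let T be the final temperature. ΣQ_i = 0:
599*0.134*(T − 200) + 240*2.15*(T − (-5.21)) = 0
80.27(T − 200) + 516(T − (-5.21)) = 0
596.27 T = 13365
T = 13365 / 596.27 = 22.4 °C

T_f ≈ 22.4 °C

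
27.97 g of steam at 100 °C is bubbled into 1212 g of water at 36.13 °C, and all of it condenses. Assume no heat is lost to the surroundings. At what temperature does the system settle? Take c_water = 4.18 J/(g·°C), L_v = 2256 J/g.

T_f ≈ 49.7 °C

Taking heat into each body as positive, Σ m c ΔT = 0:
steam→water at 100 °C releases m L_v = 27.97·2256 = 63100
  condensed water 100 °C→T: 116.91(T − 100)
  original water: 5066.2(T − 36.13)
5183.1 T = 63100 + 11691 + 183040 = 257832
T ≈ 49.75 °C — below 100 °C, confirming all the steam condensed.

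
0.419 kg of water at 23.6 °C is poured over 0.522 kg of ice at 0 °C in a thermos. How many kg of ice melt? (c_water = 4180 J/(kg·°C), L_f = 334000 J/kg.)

m_melted ≈ 0.124 kg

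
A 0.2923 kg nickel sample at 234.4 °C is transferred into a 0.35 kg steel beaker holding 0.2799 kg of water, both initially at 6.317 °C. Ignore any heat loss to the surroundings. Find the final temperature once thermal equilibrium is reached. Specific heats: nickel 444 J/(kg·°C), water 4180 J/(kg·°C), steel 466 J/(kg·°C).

T_f ≈ 26.6 °C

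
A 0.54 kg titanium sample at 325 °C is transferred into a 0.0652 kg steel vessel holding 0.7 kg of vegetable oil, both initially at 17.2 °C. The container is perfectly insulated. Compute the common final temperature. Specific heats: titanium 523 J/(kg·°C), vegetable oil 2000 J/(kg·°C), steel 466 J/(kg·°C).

With ΣQ=0 the equilibrium temperature is the m·c-weighted mean:
T_f = (282.42*325 + 1400*17.2 + 30.38*17.2) / (282.42 + 1400 + 30.38)
    = 116389 / 1712.8 ≈ 67.95 °C

T_f ≈ 68.0 °C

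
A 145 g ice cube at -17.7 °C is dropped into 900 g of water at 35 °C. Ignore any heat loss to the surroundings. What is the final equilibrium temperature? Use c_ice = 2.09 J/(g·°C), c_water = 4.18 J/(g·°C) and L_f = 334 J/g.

Let T be the final temperature. ΣQ_i = 0:
ice -17.7→0 °C: 145×2.09×17.7 = 5364; melt ice: 145×334 = 48430; meltwater 0→T: 145×4.18×T = 606.1 T; water: 3762(T − 35)
4368.1 T = 131670 − 53794 = 77876
T ≈ 17.83 °C. Since T > 0 °C, the all-ice-melts assumption holds.

T_f ≈ 17.8 °C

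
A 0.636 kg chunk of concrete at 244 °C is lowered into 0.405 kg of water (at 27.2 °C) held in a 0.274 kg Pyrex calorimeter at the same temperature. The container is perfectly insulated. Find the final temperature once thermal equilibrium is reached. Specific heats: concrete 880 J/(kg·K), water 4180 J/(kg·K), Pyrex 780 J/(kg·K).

T_f ≈ 76.4 °C

Setting the total heat transfer to zero:
0.636×880×(T − 244) + 0.405×4180×(T − 27.2) + 0.274×780×(T − 27.2) = 0
(559.68 + 1692.9 + 213.72) T = 559.68×244 + 1692.9×27.2 + 213.72×27.2
T = 188422/2466.3 ≈ 76.40 °C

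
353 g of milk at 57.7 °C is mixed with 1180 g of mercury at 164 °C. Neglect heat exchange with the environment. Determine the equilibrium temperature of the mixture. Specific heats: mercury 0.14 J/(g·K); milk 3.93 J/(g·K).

T_f ≈ 69.0 °C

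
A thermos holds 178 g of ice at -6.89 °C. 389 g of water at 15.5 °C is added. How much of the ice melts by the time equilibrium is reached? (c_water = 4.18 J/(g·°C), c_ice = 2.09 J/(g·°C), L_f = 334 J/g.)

Cooling the water to 0 °C releases 389·4.18·15.5 = 25203 J.
Of that, 178·2.09·6.89 = 2563.2 J goes to bring the ice to 0 °C, leaving 22640 J.
Melting all 178 g of ice would need 178·334 = 59452 J.
That's not enough to melt it all — equilibrium is at 0 °C with ice remaining.
m_melted·334 = 22640  ⇒  m_melted ≈ 67.78 g.

m_melted ≈ 67.8 g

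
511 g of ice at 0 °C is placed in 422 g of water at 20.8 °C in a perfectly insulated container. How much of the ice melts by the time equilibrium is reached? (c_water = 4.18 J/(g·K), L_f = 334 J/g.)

m_melted ≈ 110 g

Cooling the water to 0 °C releases 422·4.18·20.8 = 36690 J.
To melt every bit of ice: 511·334 = 170674 J.
36690 J < 170674 J, so only part of the ice melts and the system sits at 0 °C.
m_melted·334 = 36690  ⇒  m_melted ≈ 109.9 g.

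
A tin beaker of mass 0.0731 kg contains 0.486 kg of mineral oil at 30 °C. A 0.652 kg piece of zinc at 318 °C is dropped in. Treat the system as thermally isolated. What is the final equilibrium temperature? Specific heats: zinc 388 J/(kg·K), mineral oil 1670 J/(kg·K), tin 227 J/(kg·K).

Setting the total heat transfer to zero:
0.652×388×(T − 318) + 0.486×1670×(T − 30) + 0.0731×227×(T − 30) = 0
(252.98 + 811.62 + 16.59) T = 252.98×318 + 811.62×30 + 16.59×30
T = 105293/1081.2 ≈ 97.39 °C

T_f ≈ 97.4 °C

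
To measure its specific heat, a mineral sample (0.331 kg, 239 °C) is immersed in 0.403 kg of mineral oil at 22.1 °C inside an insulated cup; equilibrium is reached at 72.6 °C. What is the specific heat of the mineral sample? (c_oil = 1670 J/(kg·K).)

c ≈ 617 J/(kg·K)

Heat lost by the mineral sample = heat gained by the oil:
0.331×c×(239 − 72.6) = 0.403×1670×(72.6 − 22.1)
55.08 c = 33987  ⇒  c ≈ 617.1 J/(kg·K)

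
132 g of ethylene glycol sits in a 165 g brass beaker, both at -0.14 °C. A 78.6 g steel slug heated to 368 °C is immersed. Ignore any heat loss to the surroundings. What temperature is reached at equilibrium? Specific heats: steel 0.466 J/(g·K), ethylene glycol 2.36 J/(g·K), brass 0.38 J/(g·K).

T_f ≈ 32.7 °C

Net heat exchanged in the isolated system is zero:
78.6*0.466*(T − 368) + 132*2.36*(T − (-0.14)) + 165*0.38*(T − (-0.14)) = 0
410.85 T = 13427
T = 13427 / 410.85 = 32.7 °C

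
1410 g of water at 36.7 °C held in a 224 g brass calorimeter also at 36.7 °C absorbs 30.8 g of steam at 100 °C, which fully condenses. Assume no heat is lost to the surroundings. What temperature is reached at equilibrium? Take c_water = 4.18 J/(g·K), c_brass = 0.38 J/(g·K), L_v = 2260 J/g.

Sum of m c ΔT and latent-heat terms is zero:
condense steam: −30.8×2260 = −69608
  condensed water 100 °C→T: 128.74(T − 100)
  original water: 5893.8(T − 36.7)
  brass cup: 224×0.38×(T − 36.7) = 85.12(T − 36.7)
6107.7 T = 69608 + 12874 + 219426 = 301909
T ≈ 49.43 °C (< 100 °C, so full condensation is consistent).

T_f ≈ 49.4 °C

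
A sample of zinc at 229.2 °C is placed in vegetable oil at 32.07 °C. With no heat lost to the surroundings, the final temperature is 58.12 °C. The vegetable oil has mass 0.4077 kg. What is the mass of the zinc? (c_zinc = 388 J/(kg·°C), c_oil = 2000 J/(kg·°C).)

Heat lost by the zinc = heat gained by the oil:
m×388×(229.2 − 58.12) = 0.4077×2000×(58.12 − 32.07)
66379 m = 21241  ⇒  m ≈ 0.32 kg

m ≈ 0.32 kg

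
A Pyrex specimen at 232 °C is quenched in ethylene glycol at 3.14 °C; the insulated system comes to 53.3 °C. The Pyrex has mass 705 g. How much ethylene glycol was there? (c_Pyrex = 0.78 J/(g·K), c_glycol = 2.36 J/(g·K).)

Heat lost by the Pyrex = heat gained by the glycol:
705×0.78×(232 − 53.3) = m×2.36×(53.3 − 3.14)
118.38 m = 98267  ⇒  m ≈ 830.1 g

m ≈ 830 g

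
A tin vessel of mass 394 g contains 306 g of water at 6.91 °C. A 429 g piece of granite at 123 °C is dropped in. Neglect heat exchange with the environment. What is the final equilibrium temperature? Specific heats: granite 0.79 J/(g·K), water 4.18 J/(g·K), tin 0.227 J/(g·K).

T_f ≈ 30.0 °C

Setting the total heat transfer to zero:
429*0.79*(T − 123) + 306*4.18*(T − 6.91) + 394*0.227*(T − 6.91) = 0
(338.91 + 1279.1 + 89.44) T = 338.91*123 + 1279.1*6.91 + 89.44*6.91
T = 51142/1707.4 ≈ 29.95 °C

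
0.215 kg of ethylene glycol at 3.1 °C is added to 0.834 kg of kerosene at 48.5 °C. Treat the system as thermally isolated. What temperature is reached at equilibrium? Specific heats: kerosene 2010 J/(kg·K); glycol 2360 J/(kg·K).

Taking heat into each body as positive, Σ m c ΔT = 0:
0.834*2010*(T − 48.5) + 0.215*2360*(T − 3.1) = 0
1676.3(T − 48.5) + 507.4(T − 3.1) = 0
(1676.3 + 507.4) T = 1676.3*48.5 + 507.4*3.1
T ≈ 37.95 °C

T_f ≈ 38.0 °C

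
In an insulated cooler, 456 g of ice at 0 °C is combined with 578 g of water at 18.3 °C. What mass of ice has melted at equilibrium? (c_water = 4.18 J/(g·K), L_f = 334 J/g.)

m_melted ≈ 132 g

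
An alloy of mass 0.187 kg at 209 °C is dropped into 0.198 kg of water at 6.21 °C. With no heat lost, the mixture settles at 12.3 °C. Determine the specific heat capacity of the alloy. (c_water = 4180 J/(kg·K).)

Heat lost by the alloy = heat gained by the water:
0.187×c×(209 − 12.3) = 0.198×4180×(12.3 − 6.21)
36.78 c = 5040.3  ⇒  c ≈ 137 J/(kg·K)

c ≈ 137 J/(kg·K)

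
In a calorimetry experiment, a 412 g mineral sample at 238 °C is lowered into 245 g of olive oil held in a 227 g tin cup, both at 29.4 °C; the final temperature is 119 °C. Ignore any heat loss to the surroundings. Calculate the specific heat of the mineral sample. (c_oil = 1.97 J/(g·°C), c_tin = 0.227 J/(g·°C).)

c ≈ 0.976 J/(g·°C)

Setting the total heat transfer to zero:
412×c×(119 − 238) + 245×1.97×(119 − 29.4) + 227×0.227×(119 − 29.4) = 0
-49028 c = -47862
c = -47862/-49028 ≈ 0.9762 J/(g·°C)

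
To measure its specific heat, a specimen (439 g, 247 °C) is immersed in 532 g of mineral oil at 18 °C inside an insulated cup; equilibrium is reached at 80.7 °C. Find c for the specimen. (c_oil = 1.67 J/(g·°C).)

c ≈ 0.763 J/(g·°C)

m_s c (T_s − T_f) = m_oil c_oil (T_f − T_0):
439·c·(247 − 80.7) = 532·1.67·(80.7 − 18)
73006 c = 55705  ⇒  c ≈ 0.763 J/(g·°C)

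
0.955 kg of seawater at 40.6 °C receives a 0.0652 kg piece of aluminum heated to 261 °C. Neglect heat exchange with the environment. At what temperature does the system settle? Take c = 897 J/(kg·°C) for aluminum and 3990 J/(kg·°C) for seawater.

T_f ≈ 43.9 °C

|Q_aluminum| = |Q_seawater|:
0.0652*897*(261 − T) = 0.955*3990*(T − 40.6)
58.48(261 − T) = 3810.4(T − 40.6)
3868.9 T = 169969  ⇒  T ≈ 43.93 °C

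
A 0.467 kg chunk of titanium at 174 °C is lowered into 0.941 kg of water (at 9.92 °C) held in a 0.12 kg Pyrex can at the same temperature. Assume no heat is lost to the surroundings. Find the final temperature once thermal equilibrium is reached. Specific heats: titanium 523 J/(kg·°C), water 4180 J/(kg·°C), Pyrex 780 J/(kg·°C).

T_f ≈ 19.3 °C

Net heat exchanged in the isolated system is zero:
0.467×523×(T − 174) + 0.941×4180×(T − 9.92) + 0.12×780×(T − 9.92) = 0
(244.24 + 3933.4 + 93.6) T = 244.24×174 + 3933.4×9.92 + 93.6×9.92
T ≈ 19.30 °C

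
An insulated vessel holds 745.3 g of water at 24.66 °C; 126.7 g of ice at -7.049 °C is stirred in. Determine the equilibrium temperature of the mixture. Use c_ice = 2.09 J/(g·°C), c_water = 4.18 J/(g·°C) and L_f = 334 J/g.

T_f ≈ 9.0 °C

Sum of m c ΔT and latent-heat terms is zero:
ice -7.049→0 °C: 126.7·2.09·7.049 = 1866.6
  melt ice: 126.7·334 = 42318
  meltwater 0→T: 126.7·4.18·T = 529.61 T
  water cools: 745.3·4.18·(T − 24.66) = 3115.4(T − 24.66)
3645 T = 76825 − 44184 = 32640
T ≈ 8.95 °C. Since T > 0 °C, the all-ice-melts assumption holds.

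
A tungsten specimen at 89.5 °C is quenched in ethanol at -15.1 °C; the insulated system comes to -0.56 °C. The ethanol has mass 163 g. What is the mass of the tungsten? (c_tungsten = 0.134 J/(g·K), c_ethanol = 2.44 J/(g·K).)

m ≈ 479 g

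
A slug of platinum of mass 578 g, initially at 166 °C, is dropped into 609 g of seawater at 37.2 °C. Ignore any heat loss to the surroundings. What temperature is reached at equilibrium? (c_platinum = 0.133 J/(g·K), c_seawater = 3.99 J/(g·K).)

Setting the total heat transfer to zero:
578·0.133·(T − 166) + 609·3.99·(T − 37.2) = 0
76.87(T − 166) + 2429.9(T − 37.2) = 0
2506.8 T = 103154
T = 103154/2506.8 ≈ 41.15 °C

T_f ≈ 41.1 °C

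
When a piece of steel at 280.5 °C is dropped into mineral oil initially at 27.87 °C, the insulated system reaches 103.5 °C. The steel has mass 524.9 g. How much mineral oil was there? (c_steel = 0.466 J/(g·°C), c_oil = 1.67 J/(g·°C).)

|Q_steel| = |Q_oil|:
524.9·0.466·(280.5 − 103.5) = m·1.67·(103.5 − 27.87)
126.3 m = 43295  ⇒  m ≈ 342.8 g

m ≈ 343 g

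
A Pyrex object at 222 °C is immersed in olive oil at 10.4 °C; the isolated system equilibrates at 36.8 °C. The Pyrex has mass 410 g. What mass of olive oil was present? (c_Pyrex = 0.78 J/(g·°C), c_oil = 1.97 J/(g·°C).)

m ≈ 1140 g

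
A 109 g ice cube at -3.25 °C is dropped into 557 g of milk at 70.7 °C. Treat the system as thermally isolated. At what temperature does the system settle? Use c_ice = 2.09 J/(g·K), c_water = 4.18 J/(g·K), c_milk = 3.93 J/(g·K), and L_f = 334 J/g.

T_f ≈ 44.5 °C

Taking heat into each body as positive, Σ m c ΔT = 0:
ice -3.25→0 °C: 109·2.09·3.25 = 740.38
  latent heat to melt: 109·334 = 36406
  meltwater 0→T: 109·4.18·T = 455.62 T
  milk: 2189(T − 70.7)
2644.6 T = 154763 − 37146 = 117617
T ≈ 44.47 °C — above 0 °C, consistent with complete melting.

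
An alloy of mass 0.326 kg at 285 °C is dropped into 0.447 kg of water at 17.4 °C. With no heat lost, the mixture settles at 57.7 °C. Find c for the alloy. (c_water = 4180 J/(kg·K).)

c ≈ 1020 J/(kg·K)

Conservation of energy gives ΣQ = 0:
0.326×c×(57.7 − 285) + 0.447×4180×(57.7 − 17.4) = 0
-74.1 c = -75299
c = -75299/-74.1 ≈ 1016 J/(kg·K)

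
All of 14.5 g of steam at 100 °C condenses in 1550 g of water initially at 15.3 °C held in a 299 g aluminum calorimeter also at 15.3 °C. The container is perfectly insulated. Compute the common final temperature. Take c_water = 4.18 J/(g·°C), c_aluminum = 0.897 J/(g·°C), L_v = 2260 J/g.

Energy balance with sensible and latent terms:
steam→water at 100 °C releases m L_v = 14.5·2260 = 32770; condensed water 100 °C→T: 60.61(T − 100); water warms: 1550·4.18·(T − 15.3) = 6479(T − 15.3); aluminum cup: 299·0.897·(T − 15.3) = 268.2(T − 15.3)
6807.8 T = 32770 + 6061 + 103232 = 142063
T ≈ 20.87 °C — below 100 °C, confirming all the steam condensed.

T_f ≈ 20.9 °C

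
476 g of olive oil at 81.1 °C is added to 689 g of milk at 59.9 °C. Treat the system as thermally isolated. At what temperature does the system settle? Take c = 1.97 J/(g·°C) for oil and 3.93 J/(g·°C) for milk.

Heat lost by the oil equals heat gained by the milk:
476×1.97×(81.1 − T) = 689×3.93×(T − 59.9)
937.72(81.1 − T) = 2707.8(T − 59.9)
3645.5 T = 238245  ⇒  T ≈ 65.35 °C

T_f ≈ 65.4 °C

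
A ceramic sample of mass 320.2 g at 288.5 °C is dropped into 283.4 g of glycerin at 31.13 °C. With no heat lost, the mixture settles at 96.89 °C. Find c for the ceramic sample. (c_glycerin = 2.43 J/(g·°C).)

c ≈ 0.738 J/(g·°C)

Net heat exchanged in the isolated system is zero:
320.2·c·(96.89 − 288.5) + 283.4·2.43·(96.89 − 31.13) = 0
-61354 c = -45286
c = -45286/-61354 ≈ 0.7381 J/(g·°C)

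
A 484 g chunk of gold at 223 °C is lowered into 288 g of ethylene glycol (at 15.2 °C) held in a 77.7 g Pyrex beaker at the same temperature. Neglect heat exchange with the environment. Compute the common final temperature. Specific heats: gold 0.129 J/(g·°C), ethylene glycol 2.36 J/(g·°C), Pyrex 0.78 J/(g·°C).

T_f ≈ 31.4 °C

Conservation of energy gives ΣQ = 0:
484·0.129·(T − 223) + 288·2.36·(T − 15.2) + 77.7·0.78·(T − 15.2) = 0
(62.44 + 679.68 + 60.61) T = 62.44·223 + 679.68·15.2 + 60.61·15.2
T = 25176 / 802.72 = 31.4 °C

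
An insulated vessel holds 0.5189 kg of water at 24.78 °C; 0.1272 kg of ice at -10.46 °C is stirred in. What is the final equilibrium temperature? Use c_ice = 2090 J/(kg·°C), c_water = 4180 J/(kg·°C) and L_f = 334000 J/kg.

Taking heat into each body as positive, Σ m c ΔT = 0:
ice -10.46→0 °C: 0.1272×2090×10.46 = 2780.8
  melt ice: 0.1272×334000 = 42485
  warm the meltwater: 531.7 T
  water cools: 0.5189×4180×(T − 24.78) = 2169(T − 24.78)
2700.7 T = 53748 − 45266 = 8482.3
T ≈ 3.14 °C. Since T > 0 °C, the all-ice-melts assumption holds.

T_f ≈ 3.1 °C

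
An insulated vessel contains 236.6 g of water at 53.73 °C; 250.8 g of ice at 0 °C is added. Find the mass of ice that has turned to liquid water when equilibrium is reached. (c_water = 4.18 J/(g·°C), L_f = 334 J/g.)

Cooling the water to 0 °C releases 236.6×4.18×53.73 = 53138 J.
Fully melting the ice requires m_ice L_f = 250.8×334 = 83767 J.
That's not enough to melt it all — equilibrium is at 0 °C with ice remaining.
m_melted×334 = 53138  ⇒  m_melted ≈ 159.1 g.

m_melted ≈ 159 g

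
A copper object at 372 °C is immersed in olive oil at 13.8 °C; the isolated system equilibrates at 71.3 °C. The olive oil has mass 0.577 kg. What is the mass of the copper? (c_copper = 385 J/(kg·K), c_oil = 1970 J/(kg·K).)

m ≈ 0.565 kg

Setting the total heat transfer to zero:
m·385·(71.3 − 372) + 0.577·1970·(71.3 − 13.8) = 0
-115770 m = -65360
m = -65360/-115770 ≈ 0.5646 kg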